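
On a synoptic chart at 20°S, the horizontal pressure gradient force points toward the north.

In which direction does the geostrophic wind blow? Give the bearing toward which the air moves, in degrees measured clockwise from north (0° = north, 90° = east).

270°

The pressure-gradient force points toward the north (bearing 000°).
Geostrophic balance: in the Southern Hemisphere the Coriolis force deflects motion to the left, so the geostrophic wind blows 90° to the left of the pressure-gradient force (low pressure on the right).
Rotating 000° by 90° counterclockwise gives 270° — the wind blows toward the west.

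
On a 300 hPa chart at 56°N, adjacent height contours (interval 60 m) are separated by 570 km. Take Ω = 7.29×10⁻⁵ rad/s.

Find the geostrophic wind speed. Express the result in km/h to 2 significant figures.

Coriolis parameter at 56°N:
f = 2Ω sin φ = 2 × 7.29×10⁻⁵ × sin 56° = 1.21×10⁻⁴ s⁻¹
Height gradient: |∂Z/∂n| = 60 m / 570000 m = 1.05×10⁻⁴
On a pressure surface, geostrophic balance gives V_g = (g/f)|∂Z/∂n|:
V_g = 9.81 × 1.05×10⁻⁴ / 1.21×10⁻⁴ = 8.54 m/s
Converting: 8.54 m/s × 3.6 = 31 km/h

31 km/h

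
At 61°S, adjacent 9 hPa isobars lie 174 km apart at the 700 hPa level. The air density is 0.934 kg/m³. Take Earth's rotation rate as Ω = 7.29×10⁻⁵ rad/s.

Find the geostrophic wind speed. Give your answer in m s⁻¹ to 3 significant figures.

43.4 m s⁻¹

Coriolis parameter at 61°S:
f = 2Ω sin φ = 2 × 7.29×10⁻⁵ × sin 61° = 1.28×10⁻⁴ s⁻¹
Pressure gradient: |∂P/∂n| = 900 Pa / 174000 m = 5.17×10⁻³ Pa/m
Geostrophic balance (pressure-gradient force = Coriolis force):
V_g = (1/(fρ)) |∂P/∂n| = 5.17×10⁻³ / (1.28×10⁻⁴ × 0.934) = 43.4 m/s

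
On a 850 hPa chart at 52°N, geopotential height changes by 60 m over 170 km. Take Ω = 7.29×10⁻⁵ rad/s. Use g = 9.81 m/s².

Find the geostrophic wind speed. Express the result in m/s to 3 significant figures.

Coriolis parameter at 52°N:
f = 2Ω sin φ = 2 × 7.29×10⁻⁵ × sin 52° = 1.15×10⁻⁴ s⁻¹
Height gradient: |∂Z/∂n| = 60 m / 170000 m = 3.53×10⁻⁴
On a pressure surface, geostrophic balance gives V_g = (g/f)|∂Z/∂n|:
V_g = 9.81 × 3.53×10⁻⁴ / 1.15×10⁻⁴ = 30.1 m/s

30.1 m/s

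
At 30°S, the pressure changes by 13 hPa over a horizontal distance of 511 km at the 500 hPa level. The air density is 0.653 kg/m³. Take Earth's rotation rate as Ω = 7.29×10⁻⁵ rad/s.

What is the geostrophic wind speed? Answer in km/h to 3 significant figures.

Coriolis parameter at 30°S:
f = 2Ω sin φ = 2 × 7.29×10⁻⁵ × sin 30° = 7.29×10⁻⁵ s⁻¹
Pressure gradient: |∂P/∂n| = 1300 Pa / 511000 m = 2.54×10⁻³ Pa/m
Geostrophic balance (pressure-gradient force = Coriolis force):
V_g = (1/(fρ)) |∂P/∂n| = 2.54×10⁻³ / (7.29×10⁻⁵ × 0.653) = 53.4 m/s
Converting: 53.4 m/s × 3.6 = 192 km/h

192 km/h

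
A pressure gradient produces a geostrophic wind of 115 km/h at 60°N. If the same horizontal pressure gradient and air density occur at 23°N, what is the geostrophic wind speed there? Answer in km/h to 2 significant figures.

250 km/h

With the same pressure gradient and density, V_g ∝ 1/f ∝ 1/sin φ.
V₂ = V₁ · sin φ₁ / sin φ₂ = 115 × sin 60° / sin 23°
V₂ = 115 × 0.8660/0.3907 = 250 km/h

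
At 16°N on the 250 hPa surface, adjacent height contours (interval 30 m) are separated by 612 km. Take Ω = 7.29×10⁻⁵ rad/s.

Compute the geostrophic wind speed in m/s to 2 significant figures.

Coriolis parameter at 16°N:
f = 2Ω sin φ = 2 × 7.29×10⁻⁵ × sin 16° = 4.02×10⁻⁵ s⁻¹
Height gradient: |∂Z/∂n| = 30 m / 612000 m = 4.90×10⁻⁵
On a pressure surface, geostrophic balance gives V_g = (g/f)|∂Z/∂n|:
V_g = 9.81 × 4.90×10⁻⁵ / 4.02×10⁻⁵ = 12.0 m/s

12 m/s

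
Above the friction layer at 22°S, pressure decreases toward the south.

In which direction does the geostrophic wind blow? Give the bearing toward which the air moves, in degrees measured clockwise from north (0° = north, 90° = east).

The pressure-gradient force points toward the south (bearing 180°).
Geostrophic balance: in the Southern Hemisphere the Coriolis force deflects motion to the left, so the geostrophic wind blows 90° to the left of the pressure-gradient force (low pressure on the right).
Rotating 180° by 90° counterclockwise gives 090° — the wind blows toward the east.

090°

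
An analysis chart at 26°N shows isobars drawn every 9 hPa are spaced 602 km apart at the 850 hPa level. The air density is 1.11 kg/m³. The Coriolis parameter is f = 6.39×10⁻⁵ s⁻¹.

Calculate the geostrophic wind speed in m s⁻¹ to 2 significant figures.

21 m s⁻¹

Pressure gradient: |∂P/∂n| = 900 Pa / 602000 m = 1.50×10⁻³ Pa/m
Geostrophic balance (pressure-gradient force = Coriolis force):
V_g = (1/(fρ)) |∂P/∂n| = 1.50×10⁻³ / (6.39×10⁻⁵ × 1.11) = 21.1 m/s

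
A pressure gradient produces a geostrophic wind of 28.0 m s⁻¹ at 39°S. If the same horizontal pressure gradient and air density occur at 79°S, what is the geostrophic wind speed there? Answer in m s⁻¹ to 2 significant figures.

With the same pressure gradient and density, V_g ∝ 1/f ∝ 1/sin φ.
V₂ = V₁ · sin φ₁ / sin φ₂ = 28.0 × sin 39° / sin 79°
V₂ = 28.0 × 0.6293/0.9816 = 18 m s⁻¹

18 m s⁻¹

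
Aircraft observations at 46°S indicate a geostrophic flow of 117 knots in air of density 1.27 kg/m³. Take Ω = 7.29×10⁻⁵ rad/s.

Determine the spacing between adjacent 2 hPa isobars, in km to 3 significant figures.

Coriolis parameter at 46°S:
f = 2Ω sin φ = 2 × 7.29×10⁻⁵ × sin 46° = 1.05×10⁻⁴ s⁻¹
Wind speed in SI: 117 knots = 60.2 m/s
Geostrophic balance rearranged: |∂P/∂n| = f ρ V_g
|∂P/∂n| = 1.05×10⁻⁴ × 1.27 × 60.2 = 8.02×10⁻³ Pa/m
Isobar spacing: Δn = ΔP/|∂P/∂n| = 200 Pa / 8.02×10⁻³ Pa/m = 24947 m ≈ 24.9 km

24.9 km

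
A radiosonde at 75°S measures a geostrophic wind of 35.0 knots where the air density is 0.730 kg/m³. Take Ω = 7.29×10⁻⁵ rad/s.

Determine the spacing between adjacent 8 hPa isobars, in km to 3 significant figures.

432 km

Coriolis parameter at 75°S:
f = 2Ω sin φ = 2 × 7.29×10⁻⁵ × sin 75° = 1.41×10⁻⁴ s⁻¹
Wind speed in SI: 35.0 knots = 18.0 m/s
Geostrophic balance rearranged: |∂P/∂n| = f ρ V_g
|∂P/∂n| = 1.41×10⁻⁴ × 0.730 × 18.0 = 1.85×10⁻³ Pa/m
Isobar spacing: Δn = ΔP/|∂P/∂n| = 800 Pa / 1.85×10⁻³ Pa/m = 432175 m ≈ 432 km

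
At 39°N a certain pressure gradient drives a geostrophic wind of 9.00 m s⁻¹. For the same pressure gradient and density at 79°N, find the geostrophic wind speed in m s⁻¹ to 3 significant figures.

5.77 m s⁻¹

With the same pressure gradient and density, V_g ∝ 1/f ∝ 1/sin φ.
V₂ = V₁ · sin φ₁ / sin φ₂ = 9.00 × sin 39° / sin 79°
V₂ = 9.00 × 0.6293/0.9816 = 5.77 m s⁻¹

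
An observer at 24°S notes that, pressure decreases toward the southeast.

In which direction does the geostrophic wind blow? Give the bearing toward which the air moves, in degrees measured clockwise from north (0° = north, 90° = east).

The pressure-gradient force points toward the southeast (bearing 135°).
Geostrophic balance: in the Southern Hemisphere the Coriolis force deflects motion to the left, so the geostrophic wind blows 90° to the left of the pressure-gradient force (low pressure on the right).
Rotating 135° by 90° counterclockwise gives 045° — the wind blows toward the northeast.

045°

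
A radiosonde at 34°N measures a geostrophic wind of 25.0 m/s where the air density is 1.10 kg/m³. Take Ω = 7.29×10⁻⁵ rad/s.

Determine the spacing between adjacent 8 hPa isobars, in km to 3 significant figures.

Coriolis parameter at 34°N:
f = 2Ω sin φ = 2 × 7.29×10⁻⁵ × sin 34° = 8.15×10⁻⁵ s⁻¹
Geostrophic balance rearranged: |∂P/∂n| = f ρ V_g
|∂P/∂n| = 8.15×10⁻⁵ × 1.10 × 25.0 = 2.24×10⁻³ Pa/m
Isobar spacing: Δn = ΔP/|∂P/∂n| = 800 Pa / 2.24×10⁻³ Pa/m = 356811 m ≈ 357 km

357 km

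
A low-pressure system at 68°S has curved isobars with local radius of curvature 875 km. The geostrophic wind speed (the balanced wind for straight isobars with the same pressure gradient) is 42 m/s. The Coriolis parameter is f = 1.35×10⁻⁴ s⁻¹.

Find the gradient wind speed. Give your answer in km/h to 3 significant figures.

Around a low, centrifugal force acts outward with Coriolis, so pressure-gradient force balances both:
(1/ρ)|∂P/∂n| = fV + V²/R  →  V² + fR·V − fR·V_g = 0
With fR = 1.35×10⁻⁴ × 875×10³ m = 118 m/s:
V = [−fR + √((fR)² + 4 fR V_g)]/2 = [−118 + √(118² + 4×118×42)]/2 = 32.9 m/s
Subgeostrophic (V < V_g = 42 m/s), as expected around a low.
Converting: 32.9 m/s × 3.6 = 118 km/h

118 km/h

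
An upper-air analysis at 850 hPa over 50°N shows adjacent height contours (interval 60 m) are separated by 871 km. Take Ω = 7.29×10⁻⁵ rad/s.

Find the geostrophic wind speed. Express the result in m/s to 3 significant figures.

6.05 m/s

Coriolis parameter at 50°N:
f = 2Ω sin φ = 2 × 7.29×10⁻⁵ × sin 50° = 1.12×10⁻⁴ s⁻¹
Height gradient: |∂Z/∂n| = 60 m / 871000 m = 6.89×10⁻⁵
On a pressure surface, geostrophic balance gives V_g = (g/f)|∂Z/∂n|:
V_g = 9.81 × 6.89×10⁻⁵ / 1.12×10⁻⁴ = 6.05 m/s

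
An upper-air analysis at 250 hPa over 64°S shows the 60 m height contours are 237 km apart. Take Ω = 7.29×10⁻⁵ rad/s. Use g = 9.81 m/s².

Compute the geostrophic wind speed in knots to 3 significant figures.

Coriolis parameter at 64°S:
f = 2Ω sin φ = 2 × 7.29×10⁻⁵ × sin 64° = 1.31×10⁻⁴ s⁻¹
Height gradient: |∂Z/∂n| = 60 m / 237000 m = 2.53×10⁻⁴
On a pressure surface, geostrophic balance gives V_g = (g/f)|∂Z/∂n|:
V_g = 9.81 × 2.53×10⁻⁴ / 1.31×10⁻⁴ = 19.0 m/s
Converting: 19.0 m/s × 1.944 = 36.8 knots

36.8 knots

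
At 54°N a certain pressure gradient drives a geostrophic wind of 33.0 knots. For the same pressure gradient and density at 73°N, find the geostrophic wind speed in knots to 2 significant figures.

28 knots

With the same pressure gradient and density, V_g ∝ 1/f ∝ 1/sin φ.
V₂ = V₁ · sin φ₁ / sin φ₂ = 33.0 × sin 54° / sin 73°
V₂ = 33.0 × 0.8090/0.9563 = 28 knots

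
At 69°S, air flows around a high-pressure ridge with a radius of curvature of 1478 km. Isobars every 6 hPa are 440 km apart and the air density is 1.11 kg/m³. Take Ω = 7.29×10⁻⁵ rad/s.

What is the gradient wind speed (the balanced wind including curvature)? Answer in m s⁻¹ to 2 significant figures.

Coriolis parameter at 69°S:
f = 2Ω sin φ = 2 × 7.29×10⁻⁵ × sin 69° = 1.36×10⁻⁴ s⁻¹
Pressure gradient: |∂P/∂n| = 600 Pa / 440000 m = 1.36×10⁻³ Pa/m
Geostrophic speed: V_g = |∂P/∂n|/(fρ) = 1.36×10⁻³/(1.36×10⁻⁴ × 1.11) = 9.03 m/s
Around a high, pressure-gradient force acts outward with centrifugal, so Coriolis balances both:
fV = (1/ρ)|∂P/∂n| + V²/R  →  V² − fR·V + fR·V_g = 0
With fR = 1.36×10⁻⁴ × 1478×10³ m = 201 m/s:
V = [fR − √((fR)² − 4 fR V_g)]/2 = [201 − √(201² − 4×201×9.03)]/2 = 9.47 m/s
Supergeostrophic (V > V_g = 9.03 m/s), as expected around a high.

9.5 m s⁻¹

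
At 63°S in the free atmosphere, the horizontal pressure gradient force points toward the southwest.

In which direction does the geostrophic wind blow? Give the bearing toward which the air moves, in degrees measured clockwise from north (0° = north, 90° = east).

135°

The pressure-gradient force points toward the southwest (bearing 225°).
Geostrophic balance: in the Southern Hemisphere the Coriolis force deflects motion to the left, so the geostrophic wind blows 90° to the left of the pressure-gradient force (low pressure on the right).
Rotating 225° by 90° counterclockwise gives 135° — the wind blows toward the southeast.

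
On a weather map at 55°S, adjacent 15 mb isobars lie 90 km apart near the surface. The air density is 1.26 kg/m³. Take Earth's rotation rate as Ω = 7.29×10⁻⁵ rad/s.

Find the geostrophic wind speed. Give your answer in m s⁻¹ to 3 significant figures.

111 m s⁻¹

Coriolis parameter at 55°S:
f = 2Ω sin φ = 2 × 7.29×10⁻⁵ × sin 55° = 1.19×10⁻⁴ s⁻¹
Pressure gradient: |∂P/∂n| = 1500 Pa / 90000 m = 1.67×10⁻² Pa/m
Geostrophic balance (pressure-gradient force = Coriolis force):
V_g = (1/(fρ)) |∂P/∂n| = 1.67×10⁻² / (1.19×10⁻⁴ × 1.26) = 111 m/s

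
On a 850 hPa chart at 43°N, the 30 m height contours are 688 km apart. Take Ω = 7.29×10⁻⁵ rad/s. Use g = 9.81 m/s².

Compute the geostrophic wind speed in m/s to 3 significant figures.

Coriolis parameter at 43°N:
f = 2Ω sin φ = 2 × 7.29×10⁻⁵ × sin 43° = 9.94×10⁻⁵ s⁻¹
Height gradient: |∂Z/∂n| = 30 m / 688000 m = 4.36×10⁻⁵
On a pressure surface, geostrophic balance gives V_g = (g/f)|∂Z/∂n|:
V_g = 9.81 × 4.36×10⁻⁵ / 9.94×10⁻⁵ = 4.30 m/s

4.30 m/s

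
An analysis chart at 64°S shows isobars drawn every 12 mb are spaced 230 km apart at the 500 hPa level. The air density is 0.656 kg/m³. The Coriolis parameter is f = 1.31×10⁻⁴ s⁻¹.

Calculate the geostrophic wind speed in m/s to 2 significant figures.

Pressure gradient: |∂P/∂n| = 1200 Pa / 230000 m = 5.22×10⁻³ Pa/m
Geostrophic balance (pressure-gradient force = Coriolis force):
V_g = (1/(fρ)) |∂P/∂n| = 5.22×10⁻³ / (1.31×10⁻⁴ × 0.656) = 60.7 m/s

61 m/s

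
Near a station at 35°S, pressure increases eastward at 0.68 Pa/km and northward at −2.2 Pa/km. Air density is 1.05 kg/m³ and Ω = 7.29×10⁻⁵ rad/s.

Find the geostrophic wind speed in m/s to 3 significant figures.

Coriolis parameter at 35°S:
f = 2Ω sin φ = 2 × 7.29×10⁻⁵ × sin 35° = 8.36×10⁻⁵ s⁻¹
In the Southern Hemisphere f is negative: f = −8.36×10⁻⁵ s⁻¹.
Component geostrophic relations (x east, y north):
u_g = −(1/(fρ)) ∂P/∂y,  v_g = (1/(fρ)) ∂P/∂x
u_g = −(−2.2×10⁻³)/(−8.36×10⁻⁵ × 1.05) = −25.1 m/s;  v_g = (0.68×10⁻³)/(−8.36×10⁻⁵ × 1.05) = −7.74 m/s
|V_g| = √(u_g² + v_g²) = 26.2 m/s

26.2 m/s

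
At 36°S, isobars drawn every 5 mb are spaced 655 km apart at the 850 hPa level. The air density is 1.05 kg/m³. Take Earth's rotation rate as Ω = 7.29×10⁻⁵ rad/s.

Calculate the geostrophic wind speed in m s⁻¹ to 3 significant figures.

Coriolis parameter at 36°S:
f = 2Ω sin φ = 2 × 7.29×10⁻⁵ × sin 36° = 8.57×10⁻⁵ s⁻¹
Pressure gradient: |∂P/∂n| = 500 Pa / 655000 m = 7.63×10⁻⁴ Pa/m
Geostrophic balance (pressure-gradient force = Coriolis force):
V_g = (1/(fρ)) |∂P/∂n| = 7.63×10⁻⁴ / (8.57×10⁻⁵ × 1.05) = 8.48 m/s

8.48 m s⁻¹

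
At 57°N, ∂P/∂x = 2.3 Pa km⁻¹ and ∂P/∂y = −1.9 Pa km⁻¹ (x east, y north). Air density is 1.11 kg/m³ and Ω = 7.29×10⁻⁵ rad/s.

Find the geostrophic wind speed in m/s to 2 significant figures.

22 m/s

Coriolis parameter at 57°N:
f = 2Ω sin φ = 2 × 7.29×10⁻⁵ × sin 57° = 1.22×10⁻⁴ s⁻¹
Component geostrophic relations (x east, y north):
u_g = −(1/(fρ)) ∂P/∂y,  v_g = (1/(fρ)) ∂P/∂x
u_g = −(−1.9×10⁻³)/(1.22×10⁻⁴ × 1.11) = 14.0 m/s;  v_g = (2.3×10⁻³)/(1.22×10⁻⁴ × 1.11) = 16.9 m/s
|V_g| = √(u_g² + v_g²) = 22.0 m/s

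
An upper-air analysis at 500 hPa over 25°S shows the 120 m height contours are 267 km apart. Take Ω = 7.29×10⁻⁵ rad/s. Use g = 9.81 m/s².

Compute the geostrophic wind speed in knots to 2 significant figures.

140 knots

Coriolis parameter at 25°S:
f = 2Ω sin φ = 2 × 7.29×10⁻⁵ × sin 25° = 6.16×10⁻⁵ s⁻¹
Height gradient: |∂Z/∂n| = 120 m / 267000 m = 4.49×10⁻⁴
On a pressure surface, geostrophic balance gives V_g = (g/f)|∂Z/∂n|:
V_g = 9.81 × 4.49×10⁻⁴ / 6.16×10⁻⁵ = 71.6 m/s
Converting: 71.6 m/s × 1.944 = 140 knots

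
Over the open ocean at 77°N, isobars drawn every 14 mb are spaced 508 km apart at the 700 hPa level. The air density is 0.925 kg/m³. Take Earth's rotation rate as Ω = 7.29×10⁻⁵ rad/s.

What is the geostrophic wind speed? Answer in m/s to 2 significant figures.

Coriolis parameter at 77°N:
f = 2Ω sin φ = 2 × 7.29×10⁻⁵ × sin 77° = 1.42×10⁻⁴ s⁻¹
Pressure gradient: |∂P/∂n| = 1400 Pa / 508000 m = 2.76×10⁻³ Pa/m
Geostrophic balance (pressure-gradient force = Coriolis force):
V_g = (1/(fρ)) |∂P/∂n| = 2.76×10⁻³ / (1.42×10⁻⁴ × 0.925) = 21.0 m/s

21 m/s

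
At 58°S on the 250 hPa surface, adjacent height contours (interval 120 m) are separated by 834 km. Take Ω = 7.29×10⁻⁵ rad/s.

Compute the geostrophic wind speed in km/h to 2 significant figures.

41 km/h

Coriolis parameter at 58°S:
f = 2Ω sin φ = 2 × 7.29×10⁻⁵ × sin 58° = 1.24×10⁻⁴ s⁻¹
Height gradient: |∂Z/∂n| = 120 m / 834000 m = 1.44×10⁻⁴
On a pressure surface, geostrophic balance gives V_g = (g/f)|∂Z/∂n|:
V_g = 9.81 × 1.44×10⁻⁴ / 1.24×10⁻⁴ = 11.4 m/s
Converting: 11.4 m/s × 3.6 = 41 km/h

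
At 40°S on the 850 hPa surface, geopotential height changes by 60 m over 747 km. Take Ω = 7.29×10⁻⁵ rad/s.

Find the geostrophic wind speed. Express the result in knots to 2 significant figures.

Coriolis parameter at 40°S:
f = 2Ω sin φ = 2 × 7.29×10⁻⁵ × sin 40° = 9.37×10⁻⁵ s⁻¹
Height gradient: |∂Z/∂n| = 60 m / 747000 m = 8.03×10⁻⁵
On a pressure surface, geostrophic balance gives V_g = (g/f)|∂Z/∂n|:
V_g = 9.81 × 8.03×10⁻⁵ / 9.37×10⁻⁵ = 8.41 m/s
Converting: 8.41 m/s × 1.944 = 16 knots

16 knots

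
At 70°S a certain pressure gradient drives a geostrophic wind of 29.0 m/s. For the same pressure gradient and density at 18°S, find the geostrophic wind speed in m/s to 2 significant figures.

88 m/s

With the same pressure gradient and density, V_g ∝ 1/f ∝ 1/sin φ.
V₂ = V₁ · sin φ₁ / sin φ₂ = 29.0 × sin 70° / sin 18°
V₂ = 29.0 × 0.9397/0.3090 = 88 m/s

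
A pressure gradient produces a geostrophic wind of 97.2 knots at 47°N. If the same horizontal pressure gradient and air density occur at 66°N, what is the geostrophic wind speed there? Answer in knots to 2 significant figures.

With the same pressure gradient and density, V_g ∝ 1/f ∝ 1/sin φ.
V₂ = V₁ · sin φ₁ / sin φ₂ = 97.2 × sin 47° / sin 66°
V₂ = 97.2 × 0.7314/0.9135 = 78 knots

78 knots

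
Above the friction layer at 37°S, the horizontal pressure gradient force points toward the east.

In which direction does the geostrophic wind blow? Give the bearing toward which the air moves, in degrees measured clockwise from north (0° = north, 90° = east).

The pressure-gradient force points toward the east (bearing 090°).
Geostrophic balance: in the Southern Hemisphere the Coriolis force deflects motion to the left, so the geostrophic wind blows 90° to the left of the pressure-gradient force (low pressure on the right).
Rotating 090° by 90° counterclockwise gives 000° — the wind blows toward the north.

000°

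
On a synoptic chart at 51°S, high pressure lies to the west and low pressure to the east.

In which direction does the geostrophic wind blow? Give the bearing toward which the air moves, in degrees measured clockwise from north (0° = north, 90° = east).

000°

The pressure-gradient force points toward the east (bearing 090°).
Geostrophic balance: in the Southern Hemisphere the Coriolis force deflects motion to the left, so the geostrophic wind blows 90° to the left of the pressure-gradient force (low pressure on the right).
Rotating 090° by 90° counterclockwise gives 000° — the wind blows toward the north.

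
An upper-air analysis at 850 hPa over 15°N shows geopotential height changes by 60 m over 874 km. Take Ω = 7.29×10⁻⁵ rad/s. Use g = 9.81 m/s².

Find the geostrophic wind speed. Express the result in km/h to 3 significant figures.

64.2 km/h

Coriolis parameter at 15°N:
f = 2Ω sin φ = 2 × 7.29×10⁻⁵ × sin 15° = 3.77×10⁻⁵ s⁻¹
Height gradient: |∂Z/∂n| = 60 m / 874000 m = 6.86×10⁻⁵
On a pressure surface, geostrophic balance gives V_g = (g/f)|∂Z/∂n|:
V_g = 9.81 × 6.86×10⁻⁵ / 3.77×10⁻⁵ = 17.8 m/s
Converting: 17.8 m/s × 3.6 = 64.2 km/h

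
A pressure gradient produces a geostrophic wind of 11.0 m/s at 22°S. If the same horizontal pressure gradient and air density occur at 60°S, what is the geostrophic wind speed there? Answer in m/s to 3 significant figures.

4.76 m/s

With the same pressure gradient and density, V_g ∝ 1/f ∝ 1/sin φ.
V₂ = V₁ · sin φ₁ / sin φ₂ = 11.0 × sin 22° / sin 60°
V₂ = 11.0 × 0.3746/0.8660 = 4.76 m/s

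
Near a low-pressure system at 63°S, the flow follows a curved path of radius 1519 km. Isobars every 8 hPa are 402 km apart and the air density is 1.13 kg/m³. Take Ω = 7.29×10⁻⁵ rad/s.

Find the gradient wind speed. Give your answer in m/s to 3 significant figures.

12.7 m/s

Coriolis parameter at 63°S:
f = 2Ω sin φ = 2 × 7.29×10⁻⁵ × sin 63° = 1.30×10⁻⁴ s⁻¹
Pressure gradient: |∂P/∂n| = 800 Pa / 402000 m = 1.99×10⁻³ Pa/m
Geostrophic speed: V_g = |∂P/∂n|/(fρ) = 1.99×10⁻³/(1.30×10⁻⁴ × 1.13) = 13.6 m/s
Around a low, centrifugal force acts outward with Coriolis, so pressure-gradient force balances both:
(1/ρ)|∂P/∂n| = fV + V²/R  →  V² + fR·V − fR·V_g = 0
With fR = 1.30×10⁻⁴ × 1519×10³ m = 197 m/s:
V = [−fR + √((fR)² + 4 fR V_g)]/2 = [−197 + √(197² + 4×197×13.6)]/2 = 12.7 m/s
Subgeostrophic (V < V_g = 13.6 m/s), as expected around a low.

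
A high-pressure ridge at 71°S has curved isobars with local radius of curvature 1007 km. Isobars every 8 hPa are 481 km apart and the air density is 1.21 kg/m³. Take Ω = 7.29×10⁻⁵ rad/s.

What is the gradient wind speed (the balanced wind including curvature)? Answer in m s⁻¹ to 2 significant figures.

11 m s⁻¹

Coriolis parameter at 71°S:
f = 2Ω sin φ = 2 × 7.29×10⁻⁵ × sin 71° = 1.38×10⁻⁴ s⁻¹
Pressure gradient: |∂P/∂n| = 800 Pa / 481000 m = 1.66×10⁻³ Pa/m
Geostrophic speed: V_g = |∂P/∂n|/(fρ) = 1.66×10⁻³/(1.38×10⁻⁴ × 1.21) = 9.97 m/s
Around a high, pressure-gradient force acts outward with centrifugal, so Coriolis balances both:
fV = (1/ρ)|∂P/∂n| + V²/R  →  V² − fR·V + fR·V_g = 0
With fR = 1.38×10⁻⁴ × 1007×10³ m = 139 m/s:
V = [fR − √((fR)² − 4 fR V_g)]/2 = [139 − √(139² − 4×139×9.97)]/2 = 10.8 m/s
Supergeostrophic (V > V_g = 9.97 m/s), as expected around a high.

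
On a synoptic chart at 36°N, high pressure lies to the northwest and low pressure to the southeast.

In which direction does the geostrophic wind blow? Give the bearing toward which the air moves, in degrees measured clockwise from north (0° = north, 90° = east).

The pressure-gradient force points toward the southeast (bearing 135°).
Geostrophic balance: in the Northern Hemisphere the Coriolis force deflects motion to the right, so the geostrophic wind blows 90° to the right of the pressure-gradient force (low pressure on the left).
Rotating 135° by 90° clockwise gives 225° — the wind blows toward the southwest.

225°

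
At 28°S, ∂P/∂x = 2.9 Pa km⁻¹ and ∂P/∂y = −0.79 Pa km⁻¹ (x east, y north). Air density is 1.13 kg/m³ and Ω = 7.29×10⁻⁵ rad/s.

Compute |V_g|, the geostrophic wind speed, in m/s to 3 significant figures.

38.9 m/s

Coriolis parameter at 28°S:
f = 2Ω sin φ = 2 × 7.29×10⁻⁵ × sin 28° = 6.84×10⁻⁵ s⁻¹
In the Southern Hemisphere f is negative: f = −6.84×10⁻⁵ s⁻¹.
Component geostrophic relations (x east, y north):
u_g = −(1/(fρ)) ∂P/∂y,  v_g = (1/(fρ)) ∂P/∂x
u_g = −(−0.79×10⁻³)/(−6.84×10⁻⁵ × 1.13) = −10.2 m/s;  v_g = (2.9×10⁻³)/(−6.84×10⁻⁵ × 1.13) = −37.5 m/s
|V_g| = √(u_g² + v_g²) = 38.9 m/s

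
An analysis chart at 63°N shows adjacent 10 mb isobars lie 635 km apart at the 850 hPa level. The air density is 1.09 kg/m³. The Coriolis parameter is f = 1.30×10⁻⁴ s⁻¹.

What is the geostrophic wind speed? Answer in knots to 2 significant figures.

Pressure gradient: |∂P/∂n| = 1000 Pa / 635000 m = 1.57×10⁻³ Pa/m
Geostrophic balance (pressure-gradient force = Coriolis force):
V_g = (1/(fρ)) |∂P/∂n| = 1.57×10⁻³ / (1.30×10⁻⁴ × 1.09) = 11.1 m/s
Converting: 11.1 m/s × 1.944 = 22 knots

22 knots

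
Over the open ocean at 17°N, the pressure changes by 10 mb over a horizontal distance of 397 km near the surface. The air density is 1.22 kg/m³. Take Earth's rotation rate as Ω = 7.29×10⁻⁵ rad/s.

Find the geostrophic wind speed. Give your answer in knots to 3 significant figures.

94.1 knots

Coriolis parameter at 17°N:
f = 2Ω sin φ = 2 × 7.29×10⁻⁵ × sin 17° = 4.26×10⁻⁵ s⁻¹
Pressure gradient: |∂P/∂n| = 1000 Pa / 397000 m = 2.52×10⁻³ Pa/m
Geostrophic balance (pressure-gradient force = Coriolis force):
V_g = (1/(fρ)) |∂P/∂n| = 2.52×10⁻³ / (4.26×10⁻⁵ × 1.22) = 48.4 m/s
Converting: 48.4 m/s × 1.944 = 94.1 knots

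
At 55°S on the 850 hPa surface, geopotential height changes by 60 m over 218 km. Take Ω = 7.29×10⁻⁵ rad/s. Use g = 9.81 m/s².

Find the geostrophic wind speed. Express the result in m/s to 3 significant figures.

Coriolis parameter at 55°S:
f = 2Ω sin φ = 2 × 7.29×10⁻⁵ × sin 55° = 1.19×10⁻⁴ s⁻¹
Height gradient: |∂Z/∂n| = 60 m / 218000 m = 2.75×10⁻⁴
On a pressure surface, geostrophic balance gives V_g = (g/f)|∂Z/∂n|:
V_g = 9.81 × 2.75×10⁻⁴ / 1.19×10⁻⁴ = 22.6 m/s

22.6 m/s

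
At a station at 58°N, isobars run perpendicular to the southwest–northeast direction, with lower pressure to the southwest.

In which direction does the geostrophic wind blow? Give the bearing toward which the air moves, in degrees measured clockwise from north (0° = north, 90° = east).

315°

The pressure-gradient force points toward the southwest (bearing 225°).
Geostrophic balance: in the Northern Hemisphere the Coriolis force deflects motion to the right, so the geostrophic wind blows 90° to the right of the pressure-gradient force (low pressure on the left).
Rotating 225° by 90° clockwise gives 315° — the wind blows toward the northwest.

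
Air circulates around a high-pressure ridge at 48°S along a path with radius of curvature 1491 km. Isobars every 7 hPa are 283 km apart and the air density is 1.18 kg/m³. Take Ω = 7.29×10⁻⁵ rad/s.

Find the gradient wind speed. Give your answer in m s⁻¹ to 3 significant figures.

Coriolis parameter at 48°S:
f = 2Ω sin φ = 2 × 7.29×10⁻⁵ × sin 48° = 1.08×10⁻⁴ s⁻¹
Pressure gradient: |∂P/∂n| = 700 Pa / 283000 m = 2.47×10⁻³ Pa/m
Geostrophic speed: V_g = |∂P/∂n|/(fρ) = 2.47×10⁻³/(1.08×10⁻⁴ × 1.18) = 19.3 m/s
Around a high, pressure-gradient force acts outward with centrifugal, so Coriolis balances both:
fV = (1/ρ)|∂P/∂n| + V²/R  →  V² − fR·V + fR·V_g = 0
With fR = 1.08×10⁻⁴ × 1491×10³ m = 162 m/s:
V = [fR − √((fR)² − 4 fR V_g)]/2 = [162 − √(162² − 4×162×19.3)]/2 = 22.5 m/s
Supergeostrophic (V > V_g = 19.3 m/s), as expected around a high.

22.5 m s⁻¹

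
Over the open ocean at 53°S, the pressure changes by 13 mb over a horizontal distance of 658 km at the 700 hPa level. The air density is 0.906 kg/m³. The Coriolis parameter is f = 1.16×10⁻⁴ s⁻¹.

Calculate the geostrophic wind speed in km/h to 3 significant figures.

Pressure gradient: |∂P/∂n| = 1300 Pa / 658000 m = 1.98×10⁻³ Pa/m
Geostrophic balance (pressure-gradient force = Coriolis force):
V_g = (1/(fρ)) |∂P/∂n| = 1.98×10⁻³ / (1.16×10⁻⁴ × 0.906) = 18.8 m/s
Converting: 18.8 m/s × 3.6 = 67.7 km/h

67.7 km/h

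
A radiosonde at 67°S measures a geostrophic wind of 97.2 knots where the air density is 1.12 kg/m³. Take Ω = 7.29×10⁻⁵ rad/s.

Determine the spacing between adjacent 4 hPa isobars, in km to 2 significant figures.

Coriolis parameter at 67°S:
f = 2Ω sin φ = 2 × 7.29×10⁻⁵ × sin 67° = 1.34×10⁻⁴ s⁻¹
Wind speed in SI: 97.2 knots = 50.0 m/s
Geostrophic balance rearranged: |∂P/∂n| = f ρ V_g
|∂P/∂n| = 1.34×10⁻⁴ × 1.12 × 50.0 = 7.52×10⁻³ Pa/m
Isobar spacing: Δn = ΔP/|∂P/∂n| = 400 Pa / 7.52×10⁻³ Pa/m = 53217 m ≈ 53 km

53 km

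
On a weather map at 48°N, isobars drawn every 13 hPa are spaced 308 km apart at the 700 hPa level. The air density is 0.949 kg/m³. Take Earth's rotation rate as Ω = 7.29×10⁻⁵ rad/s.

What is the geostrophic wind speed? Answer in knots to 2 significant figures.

Coriolis parameter at 48°N:
f = 2Ω sin φ = 2 × 7.29×10⁻⁵ × sin 48° = 1.08×10⁻⁴ s⁻¹
Pressure gradient: |∂P/∂n| = 1300 Pa / 308000 m = 4.22×10⁻³ Pa/m
Geostrophic balance (pressure-gradient force = Coriolis force):
V_g = (1/(fρ)) |∂P/∂n| = 4.22×10⁻³ / (1.08×10⁻⁴ × 0.949) = 41.0 m/s
Converting: 41.0 m/s × 1.944 = 80 knots

80 knots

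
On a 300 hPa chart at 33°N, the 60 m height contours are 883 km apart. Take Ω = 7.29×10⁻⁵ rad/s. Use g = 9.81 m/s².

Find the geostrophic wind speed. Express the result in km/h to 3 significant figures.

30.2 km/h

Coriolis parameter at 33°N:
f = 2Ω sin φ = 2 × 7.29×10⁻⁵ × sin 33° = 7.94×10⁻⁵ s⁻¹
Height gradient: |∂Z/∂n| = 60 m / 883000 m = 6.80×10⁻⁵
On a pressure surface, geostrophic balance gives V_g = (g/f)|∂Z/∂n|:
V_g = 9.81 × 6.80×10⁻⁵ / 7.94×10⁻⁵ = 8.39 m/s
Converting: 8.39 m/s × 3.6 = 30.2 km/h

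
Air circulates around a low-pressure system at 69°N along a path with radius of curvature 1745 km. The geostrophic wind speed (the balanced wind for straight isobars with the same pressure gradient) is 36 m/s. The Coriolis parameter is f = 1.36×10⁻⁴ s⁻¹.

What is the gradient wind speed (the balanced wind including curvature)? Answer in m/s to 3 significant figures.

Around a low, centrifugal force acts outward with Coriolis, so pressure-gradient force balances both:
(1/ρ)|∂P/∂n| = fV + V²/R  →  V² + fR·V − fR·V_g = 0
With fR = 1.36×10⁻⁴ × 1745×10³ m = 237 m/s:
V = [−fR + √((fR)² + 4 fR V_g)]/2 = [−237 + √(237² + 4×237×36)]/2 = 31.8 m/s
Subgeostrophic (V < V_g = 36 m/s), as expected around a low.

31.8 m/s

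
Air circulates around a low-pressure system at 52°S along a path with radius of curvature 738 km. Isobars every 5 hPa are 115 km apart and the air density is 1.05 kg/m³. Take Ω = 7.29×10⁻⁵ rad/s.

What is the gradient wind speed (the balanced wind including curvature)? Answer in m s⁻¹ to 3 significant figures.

Coriolis parameter at 52°S:
f = 2Ω sin φ = 2 × 7.29×10⁻⁵ × sin 52° = 1.15×10⁻⁴ s⁻¹
Pressure gradient: |∂P/∂n| = 500 Pa / 115000 m = 4.35×10⁻³ Pa/m
Geostrophic speed: V_g = |∂P/∂n|/(fρ) = 4.35×10⁻³/(1.15×10⁻⁴ × 1.05) = 36.0 m/s
Around a low, centrifugal force acts outward with Coriolis, so pressure-gradient force balances both:
(1/ρ)|∂P/∂n| = fV + V²/R  →  V² + fR·V − fR·V_g = 0
With fR = 1.15×10⁻⁴ × 738×10³ m = 84.8 m/s:
V = [−fR + √((fR)² + 4 fR V_g)]/2 = [−84.8 + √(84.8² + 4×84.8×36)]/2 = 27.3 m/s
Subgeostrophic (V < V_g = 36 m/s), as expected around a low.

27.3 m s⁻¹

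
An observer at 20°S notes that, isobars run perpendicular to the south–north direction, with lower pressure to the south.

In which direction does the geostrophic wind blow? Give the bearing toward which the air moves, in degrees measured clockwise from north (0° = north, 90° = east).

The pressure-gradient force points toward the south (bearing 180°).
Geostrophic balance: in the Southern Hemisphere the Coriolis force deflects motion to the left, so the geostrophic wind blows 90° to the left of the pressure-gradient force (low pressure on the right).
Rotating 180° by 90° counterclockwise gives 090° — the wind blows toward the east.

090°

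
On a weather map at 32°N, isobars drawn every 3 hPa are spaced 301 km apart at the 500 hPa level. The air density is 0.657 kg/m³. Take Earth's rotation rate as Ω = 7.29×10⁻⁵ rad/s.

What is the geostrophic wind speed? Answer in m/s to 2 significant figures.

Coriolis parameter at 32°N:
f = 2Ω sin φ = 2 × 7.29×10⁻⁵ × sin 32° = 7.73×10⁻⁵ s⁻¹
Pressure gradient: |∂P/∂n| = 300 Pa / 301000 m = 9.97×10⁻⁴ Pa/m
Geostrophic balance (pressure-gradient force = Coriolis force):
V_g = (1/(fρ)) |∂P/∂n| = 9.97×10⁻⁴ / (7.73×10⁻⁵ × 0.657) = 19.6 m/s

20 m/s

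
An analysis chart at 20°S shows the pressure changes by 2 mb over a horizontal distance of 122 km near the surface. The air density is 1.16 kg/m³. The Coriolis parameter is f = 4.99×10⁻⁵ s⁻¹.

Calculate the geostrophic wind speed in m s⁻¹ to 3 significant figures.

28.3 m s⁻¹

Pressure gradient: |∂P/∂n| = 200 Pa / 122000 m = 1.64×10⁻³ Pa/m
Geostrophic balance (pressure-gradient force = Coriolis force):
V_g = (1/(fρ)) |∂P/∂n| = 1.64×10⁻³ / (4.99×10⁻⁵ × 1.16) = 28.3 m/s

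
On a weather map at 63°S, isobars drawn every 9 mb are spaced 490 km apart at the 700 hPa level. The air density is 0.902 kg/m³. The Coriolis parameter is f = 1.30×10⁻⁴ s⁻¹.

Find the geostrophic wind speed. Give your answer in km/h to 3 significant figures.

Pressure gradient: |∂P/∂n| = 900 Pa / 490000 m = 1.84×10⁻³ Pa/m
Geostrophic balance (pressure-gradient force = Coriolis force):
V_g = (1/(fρ)) |∂P/∂n| = 1.84×10⁻³ / (1.30×10⁻⁴ × 0.902) = 15.7 m/s
Converting: 15.7 m/s × 3.6 = 56.4 km/h

56.4 km/h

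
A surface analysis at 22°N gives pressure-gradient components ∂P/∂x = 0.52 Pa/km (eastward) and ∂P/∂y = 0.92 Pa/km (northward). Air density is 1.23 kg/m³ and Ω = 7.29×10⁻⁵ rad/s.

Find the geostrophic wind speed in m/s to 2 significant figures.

Coriolis parameter at 22°N:
f = 2Ω sin φ = 2 × 7.29×10⁻⁵ × sin 22° = 5.46×10⁻⁵ s⁻¹
Component geostrophic relations (x east, y north):
u_g = −(1/(fρ)) ∂P/∂y,  v_g = (1/(fρ)) ∂P/∂x
u_g = −(0.92×10⁻³)/(5.46×10⁻⁵ × 1.23) = −13.7 m/s;  v_g = (0.52×10⁻³)/(5.46×10⁻⁵ × 1.23) = 7.74 m/s
|V_g| = √(u_g² + v_g²) = 15.7 m/s

16 m/s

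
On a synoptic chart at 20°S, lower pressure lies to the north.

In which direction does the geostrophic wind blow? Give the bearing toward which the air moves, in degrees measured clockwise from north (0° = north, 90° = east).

The pressure-gradient force points toward the north (bearing 000°).
Geostrophic balance: in the Southern Hemisphere the Coriolis force deflects motion to the left, so the geostrophic wind blows 90° to the left of the pressure-gradient force (low pressure on the right).
Rotating 000° by 90° counterclockwise gives 270° — the wind blows toward the west.

270°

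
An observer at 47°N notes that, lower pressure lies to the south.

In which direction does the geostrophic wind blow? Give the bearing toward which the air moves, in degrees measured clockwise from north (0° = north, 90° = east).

270°

The pressure-gradient force points toward the south (bearing 180°).
Geostrophic balance: in the Northern Hemisphere the Coriolis force deflects motion to the right, so the geostrophic wind blows 90° to the right of the pressure-gradient force (low pressure on the left).
Rotating 180° by 90° clockwise gives 270° — the wind blows toward the west.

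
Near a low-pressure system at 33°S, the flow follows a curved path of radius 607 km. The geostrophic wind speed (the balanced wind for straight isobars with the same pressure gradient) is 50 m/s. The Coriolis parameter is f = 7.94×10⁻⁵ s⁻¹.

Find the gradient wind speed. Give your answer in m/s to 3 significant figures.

30.6 m/s

Around a low, centrifugal force acts outward with Coriolis, so pressure-gradient force balances both:
(1/ρ)|∂P/∂n| = fV + V²/R  →  V² + fR·V − fR·V_g = 0
With fR = 7.94×10⁻⁵ × 607×10³ m = 48.2 m/s:
V = [−fR + √((fR)² + 4 fR V_g)]/2 = [−48.2 + √(48.2² + 4×48.2×50)]/2 = 30.6 m/s
Subgeostrophic (V < V_g = 50 m/s), as expected around a low.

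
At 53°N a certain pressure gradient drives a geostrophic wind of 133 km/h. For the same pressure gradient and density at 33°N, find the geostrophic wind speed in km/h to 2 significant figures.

With the same pressure gradient and density, V_g ∝ 1/f ∝ 1/sin φ.
V₂ = V₁ · sin φ₁ / sin φ₂ = 133 × sin 53° / sin 33°
V₂ = 133 × 0.7986/0.5446 = 200 km/h

200 km/h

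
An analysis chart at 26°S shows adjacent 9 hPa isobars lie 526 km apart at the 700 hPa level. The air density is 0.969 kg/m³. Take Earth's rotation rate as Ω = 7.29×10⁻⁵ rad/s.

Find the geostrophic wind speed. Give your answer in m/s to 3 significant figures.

27.6 m/s

Coriolis parameter at 26°S:
f = 2Ω sin φ = 2 × 7.29×10⁻⁵ × sin 26° = 6.39×10⁻⁵ s⁻¹
Pressure gradient: |∂P/∂n| = 900 Pa / 526000 m = 1.71×10⁻³ Pa/m
Geostrophic balance (pressure-gradient force = Coriolis force):
V_g = (1/(fρ)) |∂P/∂n| = 1.71×10⁻³ / (6.39×10⁻⁵ × 0.969) = 27.6 m/s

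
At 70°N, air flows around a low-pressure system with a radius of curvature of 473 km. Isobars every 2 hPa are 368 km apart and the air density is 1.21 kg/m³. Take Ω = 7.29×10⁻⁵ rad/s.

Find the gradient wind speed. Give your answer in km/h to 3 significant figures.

Coriolis parameter at 70°N:
f = 2Ω sin φ = 2 × 7.29×10⁻⁵ × sin 70° = 1.37×10⁻⁴ s⁻¹
Pressure gradient: |∂P/∂n| = 200 Pa / 368000 m = 5.43×10⁻⁴ Pa/m
Geostrophic speed: V_g = |∂P/∂n|/(fρ) = 5.43×10⁻⁴/(1.37×10⁻⁴ × 1.21) = 3.28 m/s
Around a low, centrifugal force acts outward with Coriolis, so pressure-gradient force balances both:
(1/ρ)|∂P/∂n| = fV + V²/R  →  V² + fR·V − fR·V_g = 0
With fR = 1.37×10⁻⁴ × 473×10³ m = 64.8 m/s:
V = [−fR + √((fR)² + 4 fR V_g)]/2 = [−64.8 + √(64.8² + 4×64.8×3.28)]/2 = 3.13 m/s
Subgeostrophic (V < V_g = 3.28 m/s), as expected around a low.
Converting: 3.13 m/s × 3.6 = 11.3 km/h

11.3 km/h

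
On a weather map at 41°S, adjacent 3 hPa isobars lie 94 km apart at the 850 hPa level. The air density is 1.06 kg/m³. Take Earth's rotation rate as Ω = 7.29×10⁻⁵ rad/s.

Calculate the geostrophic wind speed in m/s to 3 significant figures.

31.5 m/s

Coriolis parameter at 41°S:
f = 2Ω sin φ = 2 × 7.29×10⁻⁵ × sin 41° = 9.57×10⁻⁵ s⁻¹
Pressure gradient: |∂P/∂n| = 300 Pa / 94000 m = 3.19×10⁻³ Pa/m
Geostrophic balance (pressure-gradient force = Coriolis force):
V_g = (1/(fρ)) |∂P/∂n| = 3.19×10⁻³ / (9.57×10⁻⁵ × 1.06) = 31.5 m/s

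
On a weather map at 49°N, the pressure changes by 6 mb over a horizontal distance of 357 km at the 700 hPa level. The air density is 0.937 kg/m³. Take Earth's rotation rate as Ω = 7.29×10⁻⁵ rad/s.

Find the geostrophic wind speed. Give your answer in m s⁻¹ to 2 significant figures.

16 m s⁻¹

Coriolis parameter at 49°N:
f = 2Ω sin φ = 2 × 7.29×10⁻⁵ × sin 49° = 1.10×10⁻⁴ s⁻¹
Pressure gradient: |∂P/∂n| = 600 Pa / 357000 m = 1.68×10⁻³ Pa/m
Geostrophic balance (pressure-gradient force = Coriolis force):
V_g = (1/(fρ)) |∂P/∂n| = 1.68×10⁻³ / (1.10×10⁻⁴ × 0.937) = 16.3 m/s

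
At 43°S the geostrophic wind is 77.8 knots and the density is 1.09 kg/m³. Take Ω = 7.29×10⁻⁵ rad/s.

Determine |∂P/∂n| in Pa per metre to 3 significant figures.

4.34×10⁻³ Pa/m

Coriolis parameter at 43°S:
f = 2Ω sin φ = 2 × 7.29×10⁻⁵ × sin 43° = 9.94×10⁻⁵ s⁻¹
Wind speed in SI: 77.8 knots = 40.0 m/s
Geostrophic balance rearranged: |∂P/∂n| = f ρ V_g
|∂P/∂n| = 9.94×10⁻⁵ × 1.09 × 40.0 = 4.34×10⁻³ Pa/m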